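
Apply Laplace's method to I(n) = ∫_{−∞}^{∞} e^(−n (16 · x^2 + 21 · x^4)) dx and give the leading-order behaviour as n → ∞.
I(n) ~ sqrt(π/(16n))

φ(x) = 16 · x^2 + 21 · x^4 has its unique global minimum at x* = 0 (since φ'(x) = 32x + 84x^3 = 0 only at x = 0 for real x with both coefficients positive, and φ → ∞ as |x| → ∞). At x* = 0, φ(0) = 0 and φ''(0) = 32. Laplace's method then gives
  I(n) ~ sqrt(2π / (n · φ''(0))) · e^(−n φ(0)) = sqrt(2π / (32n)) = sqrt(π/(16n)).
The 21 · x^4 term contributes only at subleading order (an O(1/n) relative correction).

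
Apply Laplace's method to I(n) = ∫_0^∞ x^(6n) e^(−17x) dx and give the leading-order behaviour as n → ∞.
I(n) ~ (sqrt(2π·6n) / 17) · (6n/(17e))^(6n)

Write the integrand as exp(6n ln x − 17x) and set f(x) = 6n ln x − 17x. Then f'(x) = 6n/x − 17 = 0 at x* = 6n/17, and f''(x*) = −6n/x*^2 = −17^2/(6n). Laplace's method (interior maximum) gives
  I(n) ~ e^(f(x*)) · sqrt(2π / |f''(x*)|)
        = exp(6n ln(6n/17) − 6n) · sqrt(2π · 6n / 17^2)
        = (6n/17)^(6n) e^(−6n) · sqrt(2π·6n) / 17
        = (sqrt(2π·6n) / 17) · (6n/(17e))^(6n).
This matches Γ(6n+1)/17^(6n+1) with Stirling applied to Γ.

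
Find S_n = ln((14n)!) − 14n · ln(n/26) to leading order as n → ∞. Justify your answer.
S_n ~ 14n · (ln 364 − 1) + O(ln n)

Stirling: ln((14n)!) = 14n ln(14n) − 14n + O(ln n).
  S_n = 14n ln(14n) − 14n − 14n ln(n/26) + O(ln n)
      = 14n ln(14n) − 14n ln n + 14n ln 26 − 14n + O(ln n)
      = 14n ln 14 + 14n ln 26 − 14n + O(ln n)
      = 14n (ln 364 − 1) + O(ln n).
Numerically ln(364) − 1 ≈ 4.8972.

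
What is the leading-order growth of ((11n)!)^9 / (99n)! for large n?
((11n)!)^9/(99n)! ~ ((2π·11n)^(8/2) / 3) · 9^(−9·11n)  →  0

Write N = 11n. Stirling: N! ~ sqrt(2π N)(N/e)^N and (9N)! ~ sqrt(2π·9N)·(9N/e)^(9N).
  (N!)^9/(9N)! ~ (2π N)^(9/2) (N/e)^(9N) / [sqrt(2π·9N) (9N/e)^(9N)]
     = (2π N)^(9/2) / sqrt(2π·9N) · (N/(9N))^(9N)
     = (2π N)^((9−1)/2) / 3 · 9^(−9N).
Since 9^9 > 1, the factor 9^(−9N) decays exponentially, so the ratio → 0. Substituting N = 11n gives the stated form.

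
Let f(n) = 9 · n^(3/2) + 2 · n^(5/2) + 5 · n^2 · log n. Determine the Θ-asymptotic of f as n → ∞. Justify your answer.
f(n) ∈ Θ(n^(5/2))

Compare the terms by growth order. For large n, n^a · (log n)^b dominates n^a' · (log n)^b' iff a > a', or (a = a' and b > b'). Ranking the 3 terms shows the dominant one is 2 · n^(5/2). Hence f(n) ∈ Θ(n^(5/2)).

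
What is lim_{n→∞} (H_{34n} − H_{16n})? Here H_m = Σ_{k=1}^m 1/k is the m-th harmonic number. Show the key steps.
lim = ln(34/16) = ln(17/8)

Euler-Maclaurin gives H_m = ln m + γ + 1/(2m) + O(1/m^2). The γ and O(1/m) terms cancel in the difference:
  H_{34n} − H_{16n} = ln(34n) − ln(16n) + O(1/n) = ln(34/16) + O(1/n).
Hence the limit is ln(34/16) = ln(17/8).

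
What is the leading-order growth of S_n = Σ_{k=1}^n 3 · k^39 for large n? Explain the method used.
S_n ~ 3 · n^40 / 40

By integral comparison (Euler-Maclaurin), Σ_{k=1}^n 3 · k^39 = 3 · ∫_0^n x^39 dx + O(n^39) = 3 · n^40/40 + O(n^39). (Equivalently, Faulhaber's formula gives the same leading term.)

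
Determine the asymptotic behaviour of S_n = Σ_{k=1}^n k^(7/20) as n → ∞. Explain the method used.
S_n ~ (20/27) · n^(27/20)

Integral comparison: Σ_{k=1}^n k^(7/20) = ∫_0^n x^(7/20) dx + O(n^(7/20)). The integral is n^(1 + 7/20) / (1 + 7/20) = n^((7+20)/20) / ((7+20)/20) = (20/27) · n^(27/20).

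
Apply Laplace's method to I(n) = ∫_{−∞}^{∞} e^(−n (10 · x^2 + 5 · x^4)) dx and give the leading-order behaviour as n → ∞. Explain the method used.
I(n) ~ sqrt(π/(10n))

φ(x) = 10 · x^2 + 5 · x^4 has its unique global minimum at x* = 0 (since φ'(x) = 20x + 20x^3 = 0 only at x = 0 for real x with both coefficients positive, and φ → ∞ as |x| → ∞). At x* = 0, φ(0) = 0 and φ''(0) = 20. Laplace's method then gives
  I(n) ~ sqrt(2π / (n · φ''(0))) · e^(−n φ(0)) = sqrt(2π / (20n)) = sqrt(π/(10n)).
The 5 · x^4 term contributes only at subleading order (an O(1/n) relative correction).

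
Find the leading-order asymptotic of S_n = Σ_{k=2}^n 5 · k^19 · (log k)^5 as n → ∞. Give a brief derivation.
S_n ~ n^20 · (log n)^5 / 4

By integral comparison, S_n = ∫_1^n 5 · x^19 · (log x)^5 dx + O(n^19 · (log n)^5). For the integral, the leading term of ∫_1^n x^19 (log x)^5 dx is n^20/20 · (log n)^5 (by repeated integration by parts; each step lowers the log-exponent and produces a relatively O(1/log n) correction). Hence S_n ~ n^20 · (log n)^5 / 4.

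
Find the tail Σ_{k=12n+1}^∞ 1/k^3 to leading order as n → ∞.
Σ_{k>12n} 1/k^3 ~ 1/(2 · (12n)^2)

Compare to the integral: ∫_{12n}^∞ x^(−3) dx = [−x^(−2)/2]_{12n}^∞ = 1/((3−1)·(12n)^2). Euler-Maclaurin then gives
  Σ_{k>12n} 1/k^3 = ∫_{12n}^∞ dx/x^3 − 1/(2·(12n)^3) + O(1/(12n)^4).
(Equivalently this is ζ(3) − Σ_{k≤12n} 1/k^3.)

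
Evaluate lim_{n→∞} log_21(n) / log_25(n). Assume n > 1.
lim = ln(25) / ln(21) = log_21(25)

Change of base: log_21(n) = ln n / ln 21 and log_25(n) = ln n / ln 25. The ratio is (ln n / ln 21) · (ln 25 / ln n) = ln 25 / ln 21, a constant independent of n. So the limit is ln 25 / ln 21 = log_21(25).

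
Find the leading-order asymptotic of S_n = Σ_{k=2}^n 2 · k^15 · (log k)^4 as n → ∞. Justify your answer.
S_n ~ n^16 · (log n)^4 / 8

By integral comparison, S_n = ∫_1^n 2 · x^15 · (log x)^4 dx + O(n^15 · (log n)^4). For the integral, the leading term of ∫_1^n x^15 (log x)^4 dx is n^16/16 · (log n)^4 (by repeated integration by parts; each step lowers the log-exponent and produces a relatively O(1/log n) correction). Hence S_n ~ n^16 · (log n)^4 / 8.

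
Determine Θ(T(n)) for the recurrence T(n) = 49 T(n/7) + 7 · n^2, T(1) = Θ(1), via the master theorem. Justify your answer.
T(n) = Θ(n^2 log n)

log_7 49 = 2, and f(n) = 7 · n^2 = Θ(n^(log_7 49)). This is Case 2 of the master theorem: T(n) = Θ(f(n) · log n) = Θ(n^2 log n).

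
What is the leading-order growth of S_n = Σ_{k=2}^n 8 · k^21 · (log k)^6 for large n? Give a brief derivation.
S_n ~ 4 · n^22 · (log n)^6 / 11

By integral comparison, S_n = ∫_1^n 8 · x^21 · (log x)^6 dx + O(n^21 · (log n)^6). For the integral, the leading term of ∫_1^n x^21 (log x)^6 dx is n^22/22 · (log n)^6 (by repeated integration by parts; each step lowers the log-exponent and produces a relatively O(1/log n) correction). Hence S_n ~ 4 · n^22 · (log n)^6 / 11.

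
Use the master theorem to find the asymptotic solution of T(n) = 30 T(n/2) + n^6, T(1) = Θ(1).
T(n) = Θ(n^6)

log_2 30 ≈ 4.907. f(n) = n^6 dominates n^(log_2 30) since 6 > 4.907, and the regularity condition a·f(n/b) = 30·(n/2)^6 = (30/64)·n^6 ≤ c·f(n) holds with c = 30/64 ≈ 0.469 < 1. So this is Case 3: T(n) = Θ(f(n)) = Θ(n^6).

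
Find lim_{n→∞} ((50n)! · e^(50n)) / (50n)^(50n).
lim = ∞

Stirling: (50n)! ~ sqrt(2π·50n) · (50n/e)^(50n). Hence
  (50n)! · e^(50n) / (50n)^(50n) ~ sqrt(2π·50n) = sqrt(2π·50) · sqrt(n) → ∞.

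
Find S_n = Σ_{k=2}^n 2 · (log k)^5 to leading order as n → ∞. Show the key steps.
S_n ~ 2 · n · (log n)^5

By integral comparison, S_n = ∫_1^n 2 · (log x)^5 dx + O((log n)^5). For the integral, the leading term of ∫_1^n (log x)^5 dx is n · (log n)^5 (by repeated integration by parts; each step lowers the log-exponent and produces a relatively O(1/log n) correction). Hence S_n ~ 2 · n · (log n)^5.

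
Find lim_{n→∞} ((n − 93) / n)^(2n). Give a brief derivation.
lim = e^(−186)

Rewrite as (1 − 93/n)^(2n). By the standard limit (1 + x/n)^n → e^x, we have (1 − 93/n)^n → e^(−93), and raising to the 2nd power gives e^(−186).
More precisely, ln[(1 − 93/n)^(2n)] = 2n · ln(1 − 93/n) = 2n · (-93/n + O(1/n^2)) = -186 + O(1/n) → -186.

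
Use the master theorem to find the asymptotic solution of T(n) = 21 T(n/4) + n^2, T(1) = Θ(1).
T(n) = Θ(n^(log_4 21))

Master theorem: compare f(n) = n^2 to n^(log_4 21) where log_4 21 ≈ 2.196. Since 2 < log_4 21, we have f(n) = O(n^(log_4 21 − ε)) for some ε > 0 — Case 1. Hence T(n) = Θ(n^(log_4 21)).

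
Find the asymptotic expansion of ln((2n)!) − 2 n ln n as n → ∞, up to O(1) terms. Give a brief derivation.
ln((2n)!) − 2 n ln n = 2(ln 2 − 1) n + (1/2) ln(2π·2n) + O(1/n)

Stirling: ln((2n)!) = 2n ln(2n) − 2n + (1/2) ln(2π·2n) + O(1/n).
Since 2n ln(2n) = 2n ln n + 2n ln 2, subtracting 2n ln n cancels the n ln n term exactly. What remains is 2(ln 2 − 1) n + (1/2) ln(2π·2n) + O(1/n).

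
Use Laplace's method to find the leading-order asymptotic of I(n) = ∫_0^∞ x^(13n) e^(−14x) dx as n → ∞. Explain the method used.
I(n) ~ (sqrt(2π·13n) / 14) · (13n/(14e))^(13n)

Write the integrand as exp(13n ln x − 14x) and set f(x) = 13n ln x − 14x. Then f'(x) = 13n/x − 14 = 0 at x* = 13n/14, and f''(x*) = −13n/x*^2 = −14^2/(13n). Laplace's method (interior maximum) gives
  I(n) ~ e^(f(x*)) · sqrt(2π / |f''(x*)|)
        = exp(13n ln(13n/14) − 13n) · sqrt(2π · 13n / 14^2)
        = (13n/14)^(13n) e^(−13n) · sqrt(2π·13n) / 14
        = (sqrt(2π·13n) / 14) · (13n/(14e))^(13n).
This matches Γ(13n+1)/14^(13n+1) with Stirling applied to Γ.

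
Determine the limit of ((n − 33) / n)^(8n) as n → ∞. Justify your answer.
lim = e^(−264)

Rewrite as (1 − 33/n)^(8n). By the standard limit (1 + x/n)^n → e^x, we have (1 − 33/n)^n → e^(−33), and raising to the 8th power gives e^(−264).
More precisely, ln[(1 − 33/n)^(8n)] = 8n · ln(1 − 33/n) = 8n · (-33/n + O(1/n^2)) = -264 + O(1/n) → -264.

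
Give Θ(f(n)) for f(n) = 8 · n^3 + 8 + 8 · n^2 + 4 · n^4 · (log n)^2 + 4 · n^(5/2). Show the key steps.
f(n) ∈ Θ(n^4 · (log n)^2)

Compare the terms by growth order. For large n, n^a · (log n)^b dominates n^a' · (log n)^b' iff a > a', or (a = a' and b > b'). Ranking the 5 terms shows the dominant one is 4 · n^4 · (log n)^2. Hence f(n) ∈ Θ(n^4 · (log n)^2).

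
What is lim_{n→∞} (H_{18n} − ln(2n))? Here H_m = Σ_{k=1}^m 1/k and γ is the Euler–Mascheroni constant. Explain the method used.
lim = ln 9 + γ

By Euler-Maclaurin, H_m = ln m + γ + O(1/m). So
  H_{18n} − ln(2n) = ln(18n) + γ − ln(2n) + O(1/n)
                       = ln(18/2) + γ + O(1/n).
Hence the limit is ln(18/2) + γ (= ln 9).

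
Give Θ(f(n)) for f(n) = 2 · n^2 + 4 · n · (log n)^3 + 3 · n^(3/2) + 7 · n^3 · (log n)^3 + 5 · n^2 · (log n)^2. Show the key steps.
f(n) ∈ Θ(n^3 · (log n)^3)

Compare the terms by growth order. For large n, n^a · (log n)^b dominates n^a' · (log n)^b' iff a > a', or (a = a' and b > b'). Ranking the 5 terms shows the dominant one is 7 · n^3 · (log n)^3. Hence f(n) ∈ Θ(n^3 · (log n)^3).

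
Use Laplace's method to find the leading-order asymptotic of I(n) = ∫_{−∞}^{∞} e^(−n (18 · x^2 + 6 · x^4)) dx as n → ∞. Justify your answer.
I(n) ~ sqrt(π/(18n))

φ(x) = 18 · x^2 + 6 · x^4 has its unique global minimum at x* = 0 (since φ'(x) = 36x + 24x^3 = 0 only at x = 0 for real x with both coefficients positive, and φ → ∞ as |x| → ∞). At x* = 0, φ(0) = 0 and φ''(0) = 36. Laplace's method then gives
  I(n) ~ sqrt(2π / (n · φ''(0))) · e^(−n φ(0)) = sqrt(2π / (36n)) = sqrt(π/(18n)).
The 6 · x^4 term contributes only at subleading order (an O(1/n) relative correction).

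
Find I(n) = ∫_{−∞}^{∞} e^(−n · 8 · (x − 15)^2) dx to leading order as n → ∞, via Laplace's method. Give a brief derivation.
I(n) = sqrt(π/(8n))

Here φ(x) = 8 · (x − 15)^2 has its unique minimum at x* = 15 with φ(x*) = 0 and φ''(x*) = 16. Laplace's method gives
  I(n) ~ e^(−n φ(x*)) · sqrt(2π / (n · φ''(x*))) = sqrt(2π / (16n)) = sqrt(π/(8n)).
This is exact: substituting u = (x − 15)·sqrt(8n) gives I(n) = (1/sqrt(8n)) ∫_{−∞}^{∞} e^(−u^2) du = sqrt(π/(8n)).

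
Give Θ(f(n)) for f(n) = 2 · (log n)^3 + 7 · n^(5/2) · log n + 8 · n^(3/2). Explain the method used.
f(n) ∈ Θ(n^(5/2) · log n)

Compare the terms by growth order. For large n, n^a · (log n)^b dominates n^a' · (log n)^b' iff a > a', or (a = a' and b > b'). Ranking the 3 terms shows the dominant one is 7 · n^(5/2) · log n. Hence f(n) ∈ Θ(n^(5/2) · log n).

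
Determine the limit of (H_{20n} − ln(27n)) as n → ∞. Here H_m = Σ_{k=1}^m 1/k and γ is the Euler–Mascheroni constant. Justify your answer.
lim = ln(20/27) + γ

By Euler-Maclaurin, H_m = ln m + γ + O(1/m). So
  H_{20n} − ln(27n) = ln(20n) + γ − ln(27n) + O(1/n)
                       = ln(20/27) + γ + O(1/n).
Hence the limit is ln(20/27) + γ.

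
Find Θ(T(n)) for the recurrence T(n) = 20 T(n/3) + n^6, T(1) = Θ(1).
T(n) = Θ(n^6)

log_3 20 ≈ 2.727. f(n) = n^6 dominates n^(log_3 20) since 6 > 2.727, and the regularity condition a·f(n/b) = 20·(n/3)^6 = (20/729)·n^6 ≤ c·f(n) holds with c = 20/729 ≈ 0.0274 < 1. So this is Case 3: T(n) = Θ(f(n)) = Θ(n^6).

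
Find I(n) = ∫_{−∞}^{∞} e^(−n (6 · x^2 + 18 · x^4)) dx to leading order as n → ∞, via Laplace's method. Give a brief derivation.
I(n) ~ sqrt(π/(6n))

φ(x) = 6 · x^2 + 18 · x^4 has its unique global minimum at x* = 0 (since φ'(x) = 12x + 72x^3 = 0 only at x = 0 for real x with both coefficients positive, and φ → ∞ as |x| → ∞). At x* = 0, φ(0) = 0 and φ''(0) = 12. Laplace's method then gives
  I(n) ~ sqrt(2π / (n · φ''(0))) · e^(−n φ(0)) = sqrt(2π / (12n)) = sqrt(π/(6n)).
The 18 · x^4 term contributes only at subleading order (an O(1/n) relative correction).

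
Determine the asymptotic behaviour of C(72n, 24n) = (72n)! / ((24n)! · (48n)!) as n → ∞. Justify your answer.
C(72n, 24n) ~ (27/4)^(24n) · sqrt(3/(4π·24n))

Write N = 24n. Apply Stirling to each factorial:
  (3N)! ~ sqrt(2π·3N) · (3N/e)^(3N),
  N! ~ sqrt(2π N) · (N/e)^N,
  (2N)! ~ sqrt(2π·2N) · (2N/e)^(2N).
The exponential factors combine to (3N)^(3N) / (N^N · (2N)^(2N)) = 3^(3N)/2^(2N) = (3^3/2^2)^N = (27/4)^N.
The square-root prefactors combine to sqrt(2π·3N) / (sqrt(2π N)·sqrt(2π·2N)) = sqrt(3 / (2π·2·N)) = sqrt(3/(4π·24n)).
Substituting N = 24n: C(72n, 24n) ~ (27/4)^(24n) · sqrt(3/(4π·24n)).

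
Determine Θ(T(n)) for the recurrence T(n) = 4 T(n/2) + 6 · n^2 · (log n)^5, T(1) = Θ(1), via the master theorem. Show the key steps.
T(n) = Θ(n^2 · (log n)^6)

Here log_2 4 = 2 and f(n) = 6 · n^2 · (log n)^5 = Θ(n^(log_2 4) · (log n)^5). This is the extended Case 2 of the master theorem (f matches the critical exponent up to log factors), giving T(n) = Θ(n^(log_2 4) · (log n)^(5+1)) = Θ(n^2 · (log n)^6).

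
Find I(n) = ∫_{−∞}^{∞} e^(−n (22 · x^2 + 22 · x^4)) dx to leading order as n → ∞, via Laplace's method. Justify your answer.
I(n) ~ sqrt(π/(22n))

φ(x) = 22 · x^2 + 22 · x^4 has its unique global minimum at x* = 0 (since φ'(x) = 44x + 88x^3 = 0 only at x = 0 for real x with both coefficients positive, and φ → ∞ as |x| → ∞). At x* = 0, φ(0) = 0 and φ''(0) = 44. Laplace's method then gives
  I(n) ~ sqrt(2π / (n · φ''(0))) · e^(−n φ(0)) = sqrt(2π / (44n)) = sqrt(π/(22n)).
The 22 · x^4 term contributes only at subleading order (an O(1/n) relative correction).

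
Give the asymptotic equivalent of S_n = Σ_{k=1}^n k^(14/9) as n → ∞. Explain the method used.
S_n ~ (9/23) · n^(23/9)

Integral comparison: Σ_{k=1}^n k^(14/9) = ∫_0^n x^(14/9) dx + O(n^(14/9)). The integral is n^(1 + 14/9) / (1 + 14/9) = n^((14+9)/9) / ((14+9)/9) = (9/23) · n^(23/9).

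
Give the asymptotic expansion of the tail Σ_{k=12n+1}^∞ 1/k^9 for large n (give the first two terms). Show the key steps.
Σ_{k>12n} 1/k^9 = 1/(8 · (12n)^8) − 1/(2 · (12n)^9) + O(1/(12n)^10)

Compare to the integral: ∫_{12n}^∞ x^(−9) dx = [−x^(−8)/8]_{12n}^∞ = 1/((9−1)·(12n)^8). The Euler-Maclaurin correction adds −f(12n)/2 = −1/(2·(12n)^9). Euler-Maclaurin then gives
  Σ_{k>12n} 1/k^9 = ∫_{12n}^∞ dx/x^9 − 1/(2·(12n)^9) + O(1/(12n)^10).
(Equivalently this is ζ(9) − Σ_{k≤12n} 1/k^9.)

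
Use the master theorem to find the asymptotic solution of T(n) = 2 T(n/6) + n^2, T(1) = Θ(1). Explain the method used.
T(n) = Θ(n^2)

log_6 2 ≈ 0.387. f(n) = n^2 dominates n^(log_6 2) since 2 > 0.387, and the regularity condition a·f(n/b) = 2·(n/6)^2 = (2/36)·n^2 ≤ c·f(n) holds with c = 2/36 ≈ 0.0556 < 1. So this is Case 3: T(n) = Θ(f(n)) = Θ(n^2).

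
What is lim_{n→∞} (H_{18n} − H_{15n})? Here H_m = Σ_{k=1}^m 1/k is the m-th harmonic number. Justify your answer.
lim = ln(18/15) = ln(6/5)

Euler-Maclaurin gives H_m = ln m + γ + 1/(2m) + O(1/m^2). The γ and O(1/m) terms cancel in the difference:
  H_{18n} − H_{15n} = ln(18n) − ln(15n) + O(1/n) = ln(18/15) + O(1/n).
Hence the limit is ln(18/15) = ln(6/5).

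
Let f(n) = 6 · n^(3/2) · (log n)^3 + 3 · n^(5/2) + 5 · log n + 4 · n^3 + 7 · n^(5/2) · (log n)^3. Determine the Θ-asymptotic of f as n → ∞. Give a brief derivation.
f(n) ∈ Θ(n^3)

Compare the terms by growth order. For large n, n^a · (log n)^b dominates n^a' · (log n)^b' iff a > a', or (a = a' and b > b'). Ranking the 5 terms shows the dominant one is 4 · n^3. Hence f(n) ∈ Θ(n^3).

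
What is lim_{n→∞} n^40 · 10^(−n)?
lim = 0

Exponentials with base > 1 dominate every fixed polynomial: for any fixed c, n^c / 10^n → 0 as n → ∞ (e.g. by the ratio test, or by writing 10^n = e^(n ln 10) and noting e^(n ln 10) / n^c → ∞). Hence n^40 · 10^(−n) = n^40 / 10^n → 0.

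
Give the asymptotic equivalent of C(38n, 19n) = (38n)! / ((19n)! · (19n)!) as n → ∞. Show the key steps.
C(38n, 19n) ~ (4)^(19n) · sqrt(1/(π·19n))

Write N = 19n. Apply Stirling to each factorial:
  (2N)! ~ sqrt(2π·2N) · (2N/e)^(2N),
  N! ~ sqrt(2π N) · (N/e)^N,
  (1N)! ~ sqrt(2π·1N) · (1N/e)^(1N).
The exponential factors combine to (2N)^(2N) / (N^N · (1N)^(1N)) = 2^(2N)/1^(1N) = (2^2/1^1)^N = (4)^N.
The square-root prefactors combine to sqrt(2π·2N) / (sqrt(2π N)·sqrt(2π·1N)) = sqrt(2 / (2π·1·N)) = sqrt(1/(π·19n)).
Substituting N = 19n: C(38n, 19n) ~ (4)^(19n) · sqrt(1/(π·19n)).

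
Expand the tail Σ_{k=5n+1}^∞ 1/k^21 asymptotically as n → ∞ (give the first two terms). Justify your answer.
Σ_{k>5n} 1/k^21 = 1/(20 · (5n)^20) − 1/(2 · (5n)^21) + O(1/(5n)^22)

Compare to the integral: ∫_{5n}^∞ x^(−21) dx = [−x^(−20)/20]_{5n}^∞ = 1/((21−1)·(5n)^20). The Euler-Maclaurin correction adds −f(5n)/2 = −1/(2·(5n)^21). Euler-Maclaurin then gives
  Σ_{k>5n} 1/k^21 = ∫_{5n}^∞ dx/x^21 − 1/(2·(5n)^21) + O(1/(5n)^22).
(Equivalently this is ζ(21) − Σ_{k≤5n} 1/k^21.)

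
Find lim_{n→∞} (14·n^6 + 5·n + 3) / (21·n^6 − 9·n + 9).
lim = 14/21 = 2/3

For large n the leading n^6 terms dominate both numerator and denominator. Dividing top and bottom by n^6, every other term tends to 0, leaving 14/21 = 2/3.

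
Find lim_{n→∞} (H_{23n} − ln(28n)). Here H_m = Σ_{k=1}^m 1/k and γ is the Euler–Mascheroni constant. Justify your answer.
lim = ln(23/28) + γ

By Euler-Maclaurin, H_m = ln m + γ + O(1/m). So
  H_{23n} − ln(28n) = ln(23n) + γ − ln(28n) + O(1/n)
                       = ln(23/28) + γ + O(1/n).
Hence the limit is ln(23/28) + γ.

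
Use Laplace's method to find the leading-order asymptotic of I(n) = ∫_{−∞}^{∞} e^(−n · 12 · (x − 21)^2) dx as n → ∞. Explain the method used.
I(n) = sqrt(π/(12n))

Here φ(x) = 12 · (x − 21)^2 has its unique minimum at x* = 21 with φ(x*) = 0 and φ''(x*) = 24. Laplace's method gives
  I(n) ~ e^(−n φ(x*)) · sqrt(2π / (n · φ''(x*))) = sqrt(2π / (24n)) = sqrt(π/(12n)).
This is exact: substituting u = (x − 21)·sqrt(12n) gives I(n) = (1/sqrt(12n)) ∫_{−∞}^{∞} e^(−u^2) du = sqrt(π/(12n)).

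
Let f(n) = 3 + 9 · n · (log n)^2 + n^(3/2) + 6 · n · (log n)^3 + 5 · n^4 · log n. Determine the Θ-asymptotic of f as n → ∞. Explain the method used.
f(n) ∈ Θ(n^4 · log n)

Compare the terms by growth order. For large n, n^a · (log n)^b dominates n^a' · (log n)^b' iff a > a', or (a = a' and b > b'). Ranking the 5 terms shows the dominant one is 5 · n^4 · log n. Hence f(n) ∈ Θ(n^4 · log n).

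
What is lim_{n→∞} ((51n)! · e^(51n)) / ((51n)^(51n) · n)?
lim = 0

Stirling: (51n)! ~ sqrt(2π·51n) · (51n/e)^(51n). Hence
  (51n)! · e^(51n) / (51n)^(51n) ~ sqrt(2π·51n).
Dividing by n: sqrt(2π·51n) / n = sqrt(2π·51) · n^((1−2)/2), so the expression behaves like sqrt(2π·51) · n^((1−2)/2) → 0.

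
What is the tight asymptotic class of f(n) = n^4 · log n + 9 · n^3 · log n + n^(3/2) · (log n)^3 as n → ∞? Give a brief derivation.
f(n) ∈ Θ(n^4 · log n)

Compare the terms by growth order. For large n, n^a · (log n)^b dominates n^a' · (log n)^b' iff a > a', or (a = a' and b > b'). Ranking the 3 terms shows the dominant one is n^4 · log n. Hence f(n) ∈ Θ(n^4 · log n).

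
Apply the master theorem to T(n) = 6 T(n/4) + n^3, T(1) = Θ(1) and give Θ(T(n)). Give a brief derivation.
T(n) = Θ(n^3)

log_4 6 ≈ 1.292. f(n) = n^3 dominates n^(log_4 6) since 3 > 1.292, and the regularity condition a·f(n/b) = 6·(n/4)^3 = (6/64)·n^3 ≤ c·f(n) holds with c = 6/64 ≈ 0.0938 < 1. So this is Case 3: T(n) = Θ(f(n)) = Θ(n^3).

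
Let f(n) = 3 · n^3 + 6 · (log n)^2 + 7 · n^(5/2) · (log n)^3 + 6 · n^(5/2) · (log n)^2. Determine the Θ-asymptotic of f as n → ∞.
f(n) ∈ Θ(n^3)

Compare the terms by growth order. For large n, n^a · (log n)^b dominates n^a' · (log n)^b' iff a > a', or (a = a' and b > b'). Ranking the 4 terms shows the dominant one is 3 · n^3. Hence f(n) ∈ Θ(n^3).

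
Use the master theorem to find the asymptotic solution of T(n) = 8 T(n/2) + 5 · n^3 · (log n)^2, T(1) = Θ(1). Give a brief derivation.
T(n) = Θ(n^3 · (log n)^3)

Here log_2 8 = 3 and f(n) = 5 · n^3 · (log n)^2 = Θ(n^(log_2 8) · (log n)^2). This is the extended Case 2 of the master theorem (f matches the critical exponent up to log factors), giving T(n) = Θ(n^(log_2 8) · (log n)^(2+1)) = Θ(n^3 · (log n)^3).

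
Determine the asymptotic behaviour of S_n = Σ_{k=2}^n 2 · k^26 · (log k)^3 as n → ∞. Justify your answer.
S_n ~ 2 · n^27 · (log n)^3 / 27

By integral comparison, S_n = ∫_1^n 2 · x^26 · (log x)^3 dx + O(n^26 · (log n)^3). For the integral, the leading term of ∫_1^n x^26 (log x)^3 dx is n^27/27 · (log n)^3 (by repeated integration by parts; each step lowers the log-exponent and produces a relatively O(1/log n) correction). Hence S_n ~ 2 · n^27 · (log n)^3 / 27.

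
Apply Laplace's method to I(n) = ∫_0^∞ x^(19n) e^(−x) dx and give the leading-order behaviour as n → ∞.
I(n) ~ sqrt(2π·19n) · (19n/e)^(19n)

Write the integrand as exp(19n ln x − x) and set f(x) = 19n ln x − x. Then f'(x) = 19n/x − 1 = 0 at x* = 19n, and f''(x*) = −19n/x*^2 = −1/(19n). Laplace's method (interior maximum) gives
  I(n) ~ e^(f(x*)) · sqrt(2π / |f''(x*)|)
        = exp(19n ln(19n) − 19n) · sqrt(2π · 19n)
        = (19n)^(19n) e^(−19n) · sqrt(2π·19n)
        = sqrt(2π·19n) · (19n/e)^(19n).
This matches Γ(19n+1) with Stirling applied to Γ.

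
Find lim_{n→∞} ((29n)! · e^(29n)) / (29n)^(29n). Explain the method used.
lim = ∞

Stirling: (29n)! ~ sqrt(2π·29n) · (29n/e)^(29n). Hence
  (29n)! · e^(29n) / (29n)^(29n) ~ sqrt(2π·29n) = sqrt(2π·29) · sqrt(n) → ∞.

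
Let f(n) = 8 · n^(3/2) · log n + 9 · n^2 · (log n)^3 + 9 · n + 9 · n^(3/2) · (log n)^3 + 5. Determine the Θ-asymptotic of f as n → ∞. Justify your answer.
f(n) ∈ Θ(n^2 · (log n)^3)

Compare the terms by growth order. For large n, n^a · (log n)^b dominates n^a' · (log n)^b' iff a > a', or (a = a' and b > b'). Ranking the 5 terms shows the dominant one is 9 · n^2 · (log n)^3. Hence f(n) ∈ Θ(n^2 · (log n)^3).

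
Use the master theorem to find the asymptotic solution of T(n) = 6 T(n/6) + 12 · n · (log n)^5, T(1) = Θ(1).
T(n) = Θ(n · (log n)^6)

Here log_6 6 = 1 and f(n) = 12 · n · (log n)^5 = Θ(n^(log_6 6) · (log n)^5). This is the extended Case 2 of the master theorem (f matches the critical exponent up to log factors), giving T(n) = Θ(n^(log_6 6) · (log n)^(5+1)) = Θ(n · (log n)^6).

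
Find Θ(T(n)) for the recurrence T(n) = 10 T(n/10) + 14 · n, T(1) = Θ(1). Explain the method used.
T(n) = Θ(n log n)

log_10 10 = 1, and f(n) = 14 · n = Θ(n^(log_10 10)). This is Case 2 of the master theorem: T(n) = Θ(f(n) · log n) = Θ(n log n).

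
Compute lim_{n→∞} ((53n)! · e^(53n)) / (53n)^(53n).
lim = ∞

Stirling: (53n)! ~ sqrt(2π·53n) · (53n/e)^(53n). Hence
  (53n)! · e^(53n) / (53n)^(53n) ~ sqrt(2π·53n) = sqrt(2π·53) · sqrt(n) → ∞.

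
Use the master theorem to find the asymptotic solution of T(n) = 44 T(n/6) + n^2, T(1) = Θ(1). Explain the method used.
T(n) = Θ(n^(log_6 44))

Master theorem: compare f(n) = n^2 to n^(log_6 44) where log_6 44 ≈ 2.112. Since 2 < log_6 44, we have f(n) = O(n^(log_6 44 − ε)) for some ε > 0 — Case 1. Hence T(n) = Θ(n^(log_6 44)).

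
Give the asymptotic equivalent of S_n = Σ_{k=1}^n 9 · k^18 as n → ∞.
S_n ~ 9 · n^19 / 19

By integral comparison (Euler-Maclaurin), Σ_{k=1}^n 9 · k^18 = 9 · ∫_0^n x^18 dx + O(n^18) = 9 · n^19/19 + O(n^18). (Equivalently, Faulhaber's formula gives the same leading term.)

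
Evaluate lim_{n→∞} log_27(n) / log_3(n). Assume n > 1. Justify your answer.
lim = ln(3) / ln(27) = log_27(3)

Change of base: log_27(n) = ln n / ln 27 and log_3(n) = ln n / ln 3. The ratio is (ln n / ln 27) · (ln 3 / ln n) = ln 3 / ln 27, a constant independent of n. So the limit is ln 3 / ln 27 = log_27(3).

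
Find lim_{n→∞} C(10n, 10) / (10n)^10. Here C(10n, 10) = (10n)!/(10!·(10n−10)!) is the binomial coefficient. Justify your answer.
lim = 1/10! = 1/3628800

With N = 10n → ∞: C(N, 10) / N^10 = [N(N−1)…(N−9)] / (10! · N^10) = (1/10!) · 1 · (1 − 1/(10n)) · … · (1 − 9/(10n)). Each factor → 1 as N → ∞, so the limit is 1/10! = 1/3628800.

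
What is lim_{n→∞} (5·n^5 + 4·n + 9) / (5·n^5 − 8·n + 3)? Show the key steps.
lim = 5/5 = 1

For large n the leading n^5 terms dominate both numerator and denominator. Dividing top and bottom by n^5, every other term tends to 0, leaving 5/5 = 1.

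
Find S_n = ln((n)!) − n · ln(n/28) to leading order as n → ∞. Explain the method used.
S_n ~ n · (ln 28 − 1) + O(ln n)

Stirling: ln((n)!) = n ln(n) − n + O(ln n).
  S_n = n ln(n) − n − n ln(n/28) + O(ln n)
      = n ln(n) − n ln n + n ln 28 − n + O(ln n)
      = n ln 28 − n + O(ln n)
      = n (ln 28 − 1) + O(ln n).
Numerically ln(28) − 1 ≈ 2.3322.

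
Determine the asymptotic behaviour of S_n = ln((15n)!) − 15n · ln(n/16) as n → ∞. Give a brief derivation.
S_n ~ 15n · (ln 240 − 1) + O(ln n)

Stirling: ln((15n)!) = 15n ln(15n) − 15n + O(ln n).
  S_n = 15n ln(15n) − 15n − 15n ln(n/16) + O(ln n)
      = 15n ln(15n) − 15n ln n + 15n ln 16 − 15n + O(ln n)
      = 15n ln 15 + 15n ln 16 − 15n + O(ln n)
      = 15n (ln 240 − 1) + O(ln n).
Numerically ln(240) − 1 ≈ 4.4806.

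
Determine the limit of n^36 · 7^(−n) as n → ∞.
lim = 0

Exponentials with base > 1 dominate every fixed polynomial: for any fixed c, n^c / 7^n → 0 as n → ∞ (e.g. by the ratio test, or by writing 7^n = e^(n ln 7) and noting e^(n ln 7) / n^c → ∞). Hence n^36 · 7^(−n) = n^36 / 7^n → 0.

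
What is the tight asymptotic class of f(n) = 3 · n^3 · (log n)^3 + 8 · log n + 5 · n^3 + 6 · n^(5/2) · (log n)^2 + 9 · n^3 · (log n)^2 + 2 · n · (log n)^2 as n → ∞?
f(n) ∈ Θ(n^3 · (log n)^3)

Compare the terms by growth order. For large n, n^a · (log n)^b dominates n^a' · (log n)^b' iff a > a', or (a = a' and b > b'). Ranking the 6 terms shows the dominant one is 3 · n^3 · (log n)^3. Hence f(n) ∈ Θ(n^3 · (log n)^3).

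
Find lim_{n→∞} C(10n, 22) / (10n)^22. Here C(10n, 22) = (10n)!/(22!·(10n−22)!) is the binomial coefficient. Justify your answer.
lim = 1/22! = 1/1124000727777607680000

With N = 10n → ∞: C(N, 22) / N^22 = [N(N−1)…(N−21)] / (22! · N^22) = (1/22!) · 1 · (1 − 1/(10n)) · … · (1 − 21/(10n)). Each factor → 1 as N → ∞, so the limit is 1/22! = 1/1124000727777607680000.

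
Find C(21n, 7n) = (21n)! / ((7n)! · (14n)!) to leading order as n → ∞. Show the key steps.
C(21n, 7n) ~ (27/4)^(7n) · sqrt(3/(4π·7n))

Write N = 7n. Apply Stirling to each factorial:
  (3N)! ~ sqrt(2π·3N) · (3N/e)^(3N),
  N! ~ sqrt(2π N) · (N/e)^N,
  (2N)! ~ sqrt(2π·2N) · (2N/e)^(2N).
The exponential factors combine to (3N)^(3N) / (N^N · (2N)^(2N)) = 3^(3N)/2^(2N) = (3^3/2^2)^N = (27/4)^N.
The square-root prefactors combine to sqrt(2π·3N) / (sqrt(2π N)·sqrt(2π·2N)) = sqrt(3 / (2π·2·N)) = sqrt(3/(4π·7n)).
Substituting N = 7n: C(21n, 7n) ~ (27/4)^(7n) · sqrt(3/(4π·7n)).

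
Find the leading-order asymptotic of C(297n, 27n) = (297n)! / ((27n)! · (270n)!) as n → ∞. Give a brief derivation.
C(297n, 27n) ~ (285311670611/10000000000)^(27n) · sqrt(11/(20π·27n))

Write N = 27n. Apply Stirling to each factorial:
  (11N)! ~ sqrt(2π·11N) · (11N/e)^(11N),
  N! ~ sqrt(2π N) · (N/e)^N,
  (10N)! ~ sqrt(2π·10N) · (10N/e)^(10N).
The exponential factors combine to (11N)^(11N) / (N^N · (10N)^(10N)) = 11^(11N)/10^(10N) = (11^11/10^10)^N = (285311670611/10000000000)^N.
The square-root prefactors combine to sqrt(2π·11N) / (sqrt(2π N)·sqrt(2π·10N)) = sqrt(11 / (2π·10·N)) = sqrt(11/(20π·27n)).
Substituting N = 27n: C(297n, 27n) ~ (285311670611/10000000000)^(27n) · sqrt(11/(20π·27n)).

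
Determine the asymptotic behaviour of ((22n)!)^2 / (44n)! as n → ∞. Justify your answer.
((22n)!)^2/(44n)! ~ ((2π·22n)^(1/2) / sqrt(2)) · 2^(−2·22n)  →  0

Write N = 22n. Stirling: N! ~ sqrt(2π N)(N/e)^N and (2N)! ~ sqrt(2π·2N)·(2N/e)^(2N).
  (N!)^2/(2N)! ~ (2π N)^(2/2) (N/e)^(2N) / [sqrt(2π·2N) (2N/e)^(2N)]
     = (2π N)^(2/2) / sqrt(2π·2N) · (N/(2N))^(2N)
     = (2π N)^((2−1)/2) / sqrt(2) · 2^(−2N).
Since 2^2 > 1, the factor 2^(−2N) decays exponentially, so the ratio → 0. Substituting N = 22n gives the stated form.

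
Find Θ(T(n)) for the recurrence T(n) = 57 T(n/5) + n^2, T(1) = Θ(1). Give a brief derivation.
T(n) = Θ(n^(log_5 57))

Master theorem: compare f(n) = n^2 to n^(log_5 57) where log_5 57 ≈ 2.512. Since 2 < log_5 57, we have f(n) = O(n^(log_5 57 − ε)) for some ε > 0 — Case 1. Hence T(n) = Θ(n^(log_5 57)).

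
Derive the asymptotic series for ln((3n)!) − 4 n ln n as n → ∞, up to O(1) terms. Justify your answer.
ln((3n)!) − 4 n ln n = −n ln n + 3(ln 3 − 1) n + (1/2) ln(2π·3n) + O(1/n)

Stirling: ln((3n)!) = 3n ln(3n) − 3n + (1/2) ln(2π·3n) + O(1/n).
Expand 3n ln(3n) = 3n (ln n + ln 3) = 3n ln n + 3n ln 3.
Subtract 4n ln n: leading term is (3 − 4) n ln n = −n ln n. The next term is 3n ln 3 − 3n = 3(ln 3 − 1) n. Then the (1/2) ln(2π·3n) correction.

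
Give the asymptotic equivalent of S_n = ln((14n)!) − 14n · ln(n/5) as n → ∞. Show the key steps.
S_n ~ 14n · (ln 70 − 1) + O(ln n)

Stirling: ln((14n)!) = 14n ln(14n) − 14n + O(ln n).
  S_n = 14n ln(14n) − 14n − 14n ln(n/5) + O(ln n)
      = 14n ln(14n) − 14n ln n + 14n ln 5 − 14n + O(ln n)
      = 14n ln 14 + 14n ln 5 − 14n + O(ln n)
      = 14n (ln 70 − 1) + O(ln n).
Numerically ln(70) − 1 ≈ 3.2485.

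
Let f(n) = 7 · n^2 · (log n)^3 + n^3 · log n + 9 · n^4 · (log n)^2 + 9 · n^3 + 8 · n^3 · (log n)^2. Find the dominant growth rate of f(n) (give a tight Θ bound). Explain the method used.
f(n) ∈ Θ(n^4 · (log n)^2)

Compare the terms by growth order. For large n, n^a · (log n)^b dominates n^a' · (log n)^b' iff a > a', or (a = a' and b > b'). Ranking the 5 terms shows the dominant one is 9 · n^4 · (log n)^2. Hence f(n) ∈ Θ(n^4 · (log n)^2).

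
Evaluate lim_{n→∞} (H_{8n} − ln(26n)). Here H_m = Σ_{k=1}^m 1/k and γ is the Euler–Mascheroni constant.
lim = ln(4/13) + γ

By Euler-Maclaurin, H_m = ln m + γ + O(1/m). So
  H_{8n} − ln(26n) = ln(8n) + γ − ln(26n) + O(1/n)
                       = ln(8/26) + γ + O(1/n).
Hence the limit is ln(8/26) + γ (= ln(4/13)).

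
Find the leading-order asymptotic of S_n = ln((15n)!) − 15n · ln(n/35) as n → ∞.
S_n ~ 15n · (ln 525 − 1) + O(ln n)

Stirling: ln((15n)!) = 15n ln(15n) − 15n + O(ln n).
  S_n = 15n ln(15n) − 15n − 15n ln(n/35) + O(ln n)
      = 15n ln(15n) − 15n ln n + 15n ln 35 − 15n + O(ln n)
      = 15n ln 15 + 15n ln 35 − 15n + O(ln n)
      = 15n (ln 525 − 1) + O(ln n).
Numerically ln(525) − 1 ≈ 5.2634.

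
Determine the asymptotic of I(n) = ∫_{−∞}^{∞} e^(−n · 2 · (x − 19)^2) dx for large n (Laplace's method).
I(n) = sqrt(π/(2n))

Here φ(x) = 2 · (x − 19)^2 has its unique minimum at x* = 19 with φ(x*) = 0 and φ''(x*) = 4. Laplace's method gives
  I(n) ~ e^(−n φ(x*)) · sqrt(2π / (n · φ''(x*))) = sqrt(2π / (4n)) = sqrt(π/(2n)).
This is exact: substituting u = (x − 19)·sqrt(2n) gives I(n) = (1/sqrt(2n)) ∫_{−∞}^{∞} e^(−u^2) du = sqrt(π/(2n)).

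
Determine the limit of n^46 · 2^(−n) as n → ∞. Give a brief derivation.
lim = 0

Exponentials with base > 1 dominate every fixed polynomial: for any fixed c, n^c / 2^n → 0 as n → ∞ (e.g. by the ratio test, or by writing 2^n = e^(n ln 2) and noting e^(n ln 2) / n^c → ∞). Hence n^46 · 2^(−n) = n^46 / 2^n → 0.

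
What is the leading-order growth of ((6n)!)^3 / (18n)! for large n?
((6n)!)^3/(18n)! ~ ((2π·6n)^(2/2) / sqrt(3)) · 3^(−3·6n)  →  0

Write N = 6n. Stirling: N! ~ sqrt(2π N)(N/e)^N and (3N)! ~ sqrt(2π·3N)·(3N/e)^(3N).
  (N!)^3/(3N)! ~ (2π N)^(3/2) (N/e)^(3N) / [sqrt(2π·3N) (3N/e)^(3N)]
     = (2π N)^(3/2) / sqrt(2π·3N) · (N/(3N))^(3N)
     = (2π N)^((3−1)/2) / sqrt(3) · 3^(−3N).
Since 3^3 > 1, the factor 3^(−3N) decays exponentially, so the ratio → 0. Substituting N = 6n gives the stated form.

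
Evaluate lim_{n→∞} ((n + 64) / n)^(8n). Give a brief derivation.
lim = e^512

Rewrite as (1 + 64/n)^(8n). By the standard limit (1 + x/n)^n → e^x, we have (1 + 64/n)^n → e^64, and raising to the 8th power gives e^512.
More precisely, ln[(1 + 64/n)^(8n)] = 8n · ln(1 + 64/n) = 8n · (64/n + O(1/n^2)) = 512 + O(1/n) → 512.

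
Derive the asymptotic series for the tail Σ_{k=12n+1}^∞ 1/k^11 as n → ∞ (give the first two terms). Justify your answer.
Σ_{k>12n} 1/k^11 = 1/(10 · (12n)^10) − 1/(2 · (12n)^11) + O(1/(12n)^12)

Compare to the integral: ∫_{12n}^∞ x^(−11) dx = [−x^(−10)/10]_{12n}^∞ = 1/((11−1)·(12n)^10). The Euler-Maclaurin correction adds −f(12n)/2 = −1/(2·(12n)^11). Euler-Maclaurin then gives
  Σ_{k>12n} 1/k^11 = ∫_{12n}^∞ dx/x^11 − 1/(2·(12n)^11) + O(1/(12n)^12).
(Equivalently this is ζ(11) − Σ_{k≤12n} 1/k^11.)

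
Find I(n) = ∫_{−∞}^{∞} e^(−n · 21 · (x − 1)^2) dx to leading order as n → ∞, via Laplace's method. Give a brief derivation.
I(n) = sqrt(π/(21n))

Here φ(x) = 21 · (x − 1)^2 has its unique minimum at x* = 1 with φ(x*) = 0 and φ''(x*) = 42. Laplace's method gives
  I(n) ~ e^(−n φ(x*)) · sqrt(2π / (n · φ''(x*))) = sqrt(2π / (42n)) = sqrt(π/(21n)).
This is exact: substituting u = (x − 1)·sqrt(21n) gives I(n) = (1/sqrt(21n)) ∫_{−∞}^{∞} e^(−u^2) du = sqrt(π/(21n)).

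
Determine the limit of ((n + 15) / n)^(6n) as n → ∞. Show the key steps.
lim = e^90

Rewrite as (1 + 15/n)^(6n). By the standard limit (1 + x/n)^n → e^x, we have (1 + 15/n)^n → e^15, and raising to the 6th power gives e^90.
More precisely, ln[(1 + 15/n)^(6n)] = 6n · ln(1 + 15/n) = 6n · (15/n + O(1/n^2)) = 90 + O(1/n) → 90.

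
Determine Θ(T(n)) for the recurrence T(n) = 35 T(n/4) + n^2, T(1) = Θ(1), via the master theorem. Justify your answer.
T(n) = Θ(n^(log_4 35))

Master theorem: compare f(n) = n^2 to n^(log_4 35) where log_4 35 ≈ 2.565. Since 2 < log_4 35, we have f(n) = O(n^(log_4 35 − ε)) for some ε > 0 — Case 1. Hence T(n) = Θ(n^(log_4 35)).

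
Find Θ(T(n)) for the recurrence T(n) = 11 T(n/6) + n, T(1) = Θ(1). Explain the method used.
T(n) = Θ(n^(log_6 11))

Master theorem: compare f(n) = n to n^(log_6 11) where log_6 11 ≈ 1.338. Since 1 < log_6 11, we have f(n) = O(n^(log_6 11 − ε)) for some ε > 0 — Case 1. Hence T(n) = Θ(n^(log_6 11)).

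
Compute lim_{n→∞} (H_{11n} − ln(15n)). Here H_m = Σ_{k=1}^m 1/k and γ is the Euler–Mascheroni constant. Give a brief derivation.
lim = ln(11/15) + γ

By Euler-Maclaurin, H_m = ln m + γ + O(1/m). So
  H_{11n} − ln(15n) = ln(11n) + γ − ln(15n) + O(1/n)
                       = ln(11/15) + γ + O(1/n).
Hence the limit is ln(11/15) + γ.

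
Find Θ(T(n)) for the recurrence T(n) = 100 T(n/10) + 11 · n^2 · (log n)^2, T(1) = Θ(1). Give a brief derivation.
T(n) = Θ(n^2 · (log n)^3)

Here log_10 100 = 2 and f(n) = 11 · n^2 · (log n)^2 = Θ(n^(log_10 100) · (log n)^2). This is the extended Case 2 of the master theorem (f matches the critical exponent up to log factors), giving T(n) = Θ(n^(log_10 100) · (log n)^(2+1)) = Θ(n^2 · (log n)^3).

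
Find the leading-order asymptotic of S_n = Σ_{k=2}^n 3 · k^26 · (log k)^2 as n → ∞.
S_n ~ n^27 · (log n)^2 / 9

By integral comparison, S_n = ∫_1^n 3 · x^26 · (log x)^2 dx + O(n^26 · (log n)^2). For the integral, the leading term of ∫_1^n x^26 (log x)^2 dx is n^27/27 · (log n)^2 (by repeated integration by parts; each step lowers the log-exponent and produces a relatively O(1/log n) correction). Hence S_n ~ n^27 · (log n)^2 / 9.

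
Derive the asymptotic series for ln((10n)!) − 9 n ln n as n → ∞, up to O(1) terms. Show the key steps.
ln((10n)!) − 9 n ln n = n ln n + 10(ln 10 − 1) n + (1/2) ln(2π·10n) + O(1/n)

Stirling: ln((10n)!) = 10n ln(10n) − 10n + (1/2) ln(2π·10n) + O(1/n).
Expand 10n ln(10n) = 10n (ln n + ln 10) = 10n ln n + 10n ln 10.
Subtract 9n ln n: leading term is (10 − 9) n ln n = n ln n. The next term is 10n ln 10 − 10n = 10(ln 10 − 1) n. Then the (1/2) ln(2π·10n) correction.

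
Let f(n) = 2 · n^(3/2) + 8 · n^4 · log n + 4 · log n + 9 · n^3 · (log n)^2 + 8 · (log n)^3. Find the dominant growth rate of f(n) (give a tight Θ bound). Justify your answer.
f(n) ∈ Θ(n^4 · log n)

Compare the terms by growth order. For large n, n^a · (log n)^b dominates n^a' · (log n)^b' iff a > a', or (a = a' and b > b'). Ranking the 5 terms shows the dominant one is 8 · n^4 · log n. Hence f(n) ∈ Θ(n^4 · log n).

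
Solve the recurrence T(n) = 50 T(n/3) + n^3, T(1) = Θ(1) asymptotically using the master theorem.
T(n) = Θ(n^(log_3 50))

Master theorem: compare f(n) = n^3 to n^(log_3 50) where log_3 50 ≈ 3.561. Since 3 < log_3 50, we have f(n) = O(n^(log_3 50 − ε)) for some ε > 0 — Case 1. Hence T(n) = Θ(n^(log_3 50)).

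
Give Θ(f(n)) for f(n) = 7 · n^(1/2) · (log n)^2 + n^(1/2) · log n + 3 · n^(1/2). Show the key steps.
f(n) ∈ Θ(n^(1/2) · (log n)^2)

Compare the terms by growth order. For large n, n^a · (log n)^b dominates n^a' · (log n)^b' iff a > a', or (a = a' and b > b'). Ranking the 3 terms shows the dominant one is 7 · n^(1/2) · (log n)^2. Hence f(n) ∈ Θ(n^(1/2) · (log n)^2).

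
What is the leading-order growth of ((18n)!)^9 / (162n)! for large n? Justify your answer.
((18n)!)^9/(162n)! ~ ((2π·18n)^(8/2) / 3) · 9^(−9·18n)  →  0

Write N = 18n. Stirling: N! ~ sqrt(2π N)(N/e)^N and (9N)! ~ sqrt(2π·9N)·(9N/e)^(9N).
  (N!)^9/(9N)! ~ (2π N)^(9/2) (N/e)^(9N) / [sqrt(2π·9N) (9N/e)^(9N)]
     = (2π N)^(9/2) / sqrt(2π·9N) · (N/(9N))^(9N)
     = (2π N)^((9−1)/2) / 3 · 9^(−9N).
Since 9^9 > 1, the factor 9^(−9N) decays exponentially, so the ratio → 0. Substituting N = 18n gives the stated form.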